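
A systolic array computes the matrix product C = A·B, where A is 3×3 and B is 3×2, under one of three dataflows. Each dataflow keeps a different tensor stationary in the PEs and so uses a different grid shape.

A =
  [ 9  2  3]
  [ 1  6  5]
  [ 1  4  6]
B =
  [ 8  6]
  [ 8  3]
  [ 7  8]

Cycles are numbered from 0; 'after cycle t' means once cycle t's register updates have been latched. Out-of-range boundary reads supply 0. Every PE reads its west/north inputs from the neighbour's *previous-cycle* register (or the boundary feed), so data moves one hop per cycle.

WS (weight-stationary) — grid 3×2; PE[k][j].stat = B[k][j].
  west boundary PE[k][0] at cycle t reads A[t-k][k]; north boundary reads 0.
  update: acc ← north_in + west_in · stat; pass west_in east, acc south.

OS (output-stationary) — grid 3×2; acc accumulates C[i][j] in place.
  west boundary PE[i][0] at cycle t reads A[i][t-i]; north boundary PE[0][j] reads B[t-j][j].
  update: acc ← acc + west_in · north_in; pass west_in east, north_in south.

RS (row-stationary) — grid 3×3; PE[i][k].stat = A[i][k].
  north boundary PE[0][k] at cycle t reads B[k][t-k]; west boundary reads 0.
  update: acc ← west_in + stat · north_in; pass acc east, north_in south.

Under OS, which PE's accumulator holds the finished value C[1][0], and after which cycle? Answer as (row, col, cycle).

Under OS, C[1][0] lands at PE[1][0]:
  c0 r1c0: 0 / 0 / 0
  c1 r1c0: 8 / 1 / 8
  c2 r1c0: 56 / 6 / 8
  c3 r1c0: 91 / 5 / 7

(row, col, cycle) = (1, 0, 3)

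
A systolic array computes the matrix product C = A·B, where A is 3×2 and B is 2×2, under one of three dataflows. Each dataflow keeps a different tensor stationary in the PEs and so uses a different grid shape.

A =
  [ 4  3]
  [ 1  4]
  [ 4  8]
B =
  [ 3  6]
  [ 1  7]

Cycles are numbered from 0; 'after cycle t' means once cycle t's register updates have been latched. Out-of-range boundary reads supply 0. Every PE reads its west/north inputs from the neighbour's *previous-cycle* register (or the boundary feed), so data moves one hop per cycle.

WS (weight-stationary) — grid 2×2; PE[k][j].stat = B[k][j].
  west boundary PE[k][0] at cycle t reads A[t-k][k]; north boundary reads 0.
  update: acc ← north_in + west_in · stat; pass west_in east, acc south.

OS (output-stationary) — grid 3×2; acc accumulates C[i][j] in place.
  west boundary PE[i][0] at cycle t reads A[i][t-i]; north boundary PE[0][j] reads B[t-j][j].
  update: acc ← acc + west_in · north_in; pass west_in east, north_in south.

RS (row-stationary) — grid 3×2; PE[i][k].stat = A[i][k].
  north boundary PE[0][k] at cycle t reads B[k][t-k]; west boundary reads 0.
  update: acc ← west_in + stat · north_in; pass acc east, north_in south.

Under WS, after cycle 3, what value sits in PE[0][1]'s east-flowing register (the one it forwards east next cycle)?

register = 4

WS on a 2×2 grid — tracing PE[0][1] and its feeders:
  after 0 — PE[0][0] acc=12, pass-E 4, pass-S 12
  after 0 — PE[0][1] acc=0, pass-E 0, pass-S 0
  after 1 — PE[0][0] acc=3, pass-E 1, pass-S 3
  after 1 — PE[0][1] acc=24, pass-E 4, pass-S 24
  after 2 — PE[0][0] acc=12, pass-E 4, pass-S 12
  after 2 — PE[0][1] acc=6, pass-E 1, pass-S 6
  after 3 — PE[0][0] acc=0, pass-E 0, pass-S 0
  after 3 — PE[0][1] acc=24, pass-E 4, pass-S 24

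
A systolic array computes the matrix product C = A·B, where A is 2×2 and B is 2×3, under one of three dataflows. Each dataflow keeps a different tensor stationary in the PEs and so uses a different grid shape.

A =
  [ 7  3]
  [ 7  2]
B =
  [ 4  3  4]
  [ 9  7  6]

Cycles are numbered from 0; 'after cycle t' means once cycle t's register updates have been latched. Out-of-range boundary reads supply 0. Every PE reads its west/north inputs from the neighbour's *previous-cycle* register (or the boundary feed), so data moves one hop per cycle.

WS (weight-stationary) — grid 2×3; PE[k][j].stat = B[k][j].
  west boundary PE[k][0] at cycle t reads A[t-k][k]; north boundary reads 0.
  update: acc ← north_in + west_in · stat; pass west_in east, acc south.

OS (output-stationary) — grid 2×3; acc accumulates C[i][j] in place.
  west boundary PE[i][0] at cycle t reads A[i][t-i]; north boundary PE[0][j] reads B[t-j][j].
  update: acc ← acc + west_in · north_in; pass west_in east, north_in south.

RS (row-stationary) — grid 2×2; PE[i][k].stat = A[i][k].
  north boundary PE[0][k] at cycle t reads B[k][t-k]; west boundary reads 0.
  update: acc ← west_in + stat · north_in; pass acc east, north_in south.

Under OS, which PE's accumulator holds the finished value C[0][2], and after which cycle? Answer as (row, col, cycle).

(row, col, cycle) = (0, 2, 3)

OS — PE[0][2] is where C[0][2] collects:
  after 0 — PE[0][2] acc=0, pass-E 0, pass-S 0
  after 1 — PE[0][2] acc=0, pass-E 0, pass-S 0
  after 2 — PE[0][2] acc=28, pass-E 7, pass-S 4
  after 3 — PE[0][2] acc=46, pass-E 3, pass-S 6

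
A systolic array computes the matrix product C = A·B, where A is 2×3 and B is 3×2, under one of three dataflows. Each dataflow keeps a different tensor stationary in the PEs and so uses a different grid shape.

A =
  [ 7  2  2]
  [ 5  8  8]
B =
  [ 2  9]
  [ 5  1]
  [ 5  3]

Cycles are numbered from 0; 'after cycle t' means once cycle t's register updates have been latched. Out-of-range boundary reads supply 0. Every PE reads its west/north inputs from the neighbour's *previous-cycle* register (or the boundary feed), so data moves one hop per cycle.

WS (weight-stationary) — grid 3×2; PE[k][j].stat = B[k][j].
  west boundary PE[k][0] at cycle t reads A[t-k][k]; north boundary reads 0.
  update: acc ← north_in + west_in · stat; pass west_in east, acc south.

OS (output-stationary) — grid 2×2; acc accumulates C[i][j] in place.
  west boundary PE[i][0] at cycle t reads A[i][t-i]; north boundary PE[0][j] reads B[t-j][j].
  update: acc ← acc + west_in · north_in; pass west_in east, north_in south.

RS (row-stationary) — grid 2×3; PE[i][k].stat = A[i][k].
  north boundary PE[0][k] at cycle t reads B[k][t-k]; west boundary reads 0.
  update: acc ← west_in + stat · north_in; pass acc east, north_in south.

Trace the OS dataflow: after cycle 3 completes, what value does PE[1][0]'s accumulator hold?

OS (2×2). Following PE[1][0] plus its west/north inputs:
  0: (0,0).acc=14  regs=<7,2>
  0: (1,0).acc=0  regs=<0,0>
  1: (0,0).acc=24  regs=<2,5>
  1: (1,0).acc=10  regs=<5,2>
  2: (0,0).acc=34  regs=<2,5>
  2: (1,0).acc=50  regs=<8,5>
  3: (0,0).acc=34  regs=<0,0>
  3: (1,0).acc=90  regs=<8,5>

PE[1][0].acc = 90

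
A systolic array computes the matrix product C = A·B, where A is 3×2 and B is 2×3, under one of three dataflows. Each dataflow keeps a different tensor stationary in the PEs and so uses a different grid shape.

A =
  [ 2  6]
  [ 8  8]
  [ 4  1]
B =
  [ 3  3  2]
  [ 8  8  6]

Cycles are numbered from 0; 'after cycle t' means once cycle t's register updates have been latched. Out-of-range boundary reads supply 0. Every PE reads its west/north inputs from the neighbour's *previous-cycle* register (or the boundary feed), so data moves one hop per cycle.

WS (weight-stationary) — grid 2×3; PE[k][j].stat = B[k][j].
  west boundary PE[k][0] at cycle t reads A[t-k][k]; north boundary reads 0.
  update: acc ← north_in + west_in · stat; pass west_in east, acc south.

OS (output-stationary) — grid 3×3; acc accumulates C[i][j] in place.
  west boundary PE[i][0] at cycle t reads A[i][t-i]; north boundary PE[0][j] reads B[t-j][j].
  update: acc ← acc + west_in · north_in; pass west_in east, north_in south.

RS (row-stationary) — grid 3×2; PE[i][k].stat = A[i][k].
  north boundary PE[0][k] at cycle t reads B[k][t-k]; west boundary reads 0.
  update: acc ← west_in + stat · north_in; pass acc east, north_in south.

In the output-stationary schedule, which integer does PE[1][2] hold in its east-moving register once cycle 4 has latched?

register = 8

OS 3×3: PE[1][2] cycle-by-cycle (with neighbour feeds):
  t=0 PE[0][2]: acc=0 h=0 v=0
  t=0 PE[1][1]: acc=0 h=0 v=0
  t=0 PE[1][2]: acc=0 h=0 v=0
  t=1 PE[0][2]: acc=0 h=0 v=0
  t=1 PE[1][1]: acc=0 h=0 v=0
  t=1 PE[1][2]: acc=0 h=0 v=0
  t=2 PE[0][2]: acc=4 h=2 v=2
  t=2 PE[1][1]: acc=24 h=8 v=3
  t=2 PE[1][2]: acc=0 h=0 v=0
  t=3 PE[0][2]: acc=40 h=6 v=6
  t=3 PE[1][1]: acc=88 h=8 v=8
  t=3 PE[1][2]: acc=16 h=8 v=2
  t=4 PE[0][2]: acc=40 h=0 v=0
  t=4 PE[1][1]: acc=88 h=0 v=0
  t=4 PE[1][2]: acc=64 h=8 v=6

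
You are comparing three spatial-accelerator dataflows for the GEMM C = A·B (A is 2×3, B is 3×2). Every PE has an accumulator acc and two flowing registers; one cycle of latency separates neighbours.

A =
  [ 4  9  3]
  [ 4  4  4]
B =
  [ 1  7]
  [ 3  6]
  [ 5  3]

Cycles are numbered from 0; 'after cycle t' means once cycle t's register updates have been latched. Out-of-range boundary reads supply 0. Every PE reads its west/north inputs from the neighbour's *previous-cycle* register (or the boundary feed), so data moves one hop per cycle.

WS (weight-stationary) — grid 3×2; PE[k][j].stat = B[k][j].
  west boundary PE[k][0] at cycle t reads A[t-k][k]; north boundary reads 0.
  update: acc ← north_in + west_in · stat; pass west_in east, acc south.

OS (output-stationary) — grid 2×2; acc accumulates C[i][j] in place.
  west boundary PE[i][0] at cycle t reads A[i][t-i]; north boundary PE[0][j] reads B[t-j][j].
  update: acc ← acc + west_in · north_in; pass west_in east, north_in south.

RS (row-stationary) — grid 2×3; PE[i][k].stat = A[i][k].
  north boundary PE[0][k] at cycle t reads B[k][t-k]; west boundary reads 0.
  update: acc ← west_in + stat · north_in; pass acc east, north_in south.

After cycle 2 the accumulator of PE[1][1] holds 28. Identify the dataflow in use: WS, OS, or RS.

dataflow = OS

WS [3×2] PE[1][1] across cycles:
  @0  [1,1]  acc 0  |  →0  ↓0
  @1  [1,1]  acc 0  |  →0  ↓0
  @2  [1,1]  acc 82  |  →9  ↓82
OS [2×2] PE[1][1] across cycles:
  @0  [1,1]  acc 0  |  →0  ↓0
  @1  [1,1]  acc 0  |  →0  ↓0
  @2  [1,1]  acc 28  |  →4  ↓7
RS [2×3] PE[1][1] across cycles:
  @0  [1,1]  acc 0  |  →0  ↓0
  @1  [1,1]  acc 0  |  →0  ↓0
  @2  [1,1]  acc 16  |  →16  ↓3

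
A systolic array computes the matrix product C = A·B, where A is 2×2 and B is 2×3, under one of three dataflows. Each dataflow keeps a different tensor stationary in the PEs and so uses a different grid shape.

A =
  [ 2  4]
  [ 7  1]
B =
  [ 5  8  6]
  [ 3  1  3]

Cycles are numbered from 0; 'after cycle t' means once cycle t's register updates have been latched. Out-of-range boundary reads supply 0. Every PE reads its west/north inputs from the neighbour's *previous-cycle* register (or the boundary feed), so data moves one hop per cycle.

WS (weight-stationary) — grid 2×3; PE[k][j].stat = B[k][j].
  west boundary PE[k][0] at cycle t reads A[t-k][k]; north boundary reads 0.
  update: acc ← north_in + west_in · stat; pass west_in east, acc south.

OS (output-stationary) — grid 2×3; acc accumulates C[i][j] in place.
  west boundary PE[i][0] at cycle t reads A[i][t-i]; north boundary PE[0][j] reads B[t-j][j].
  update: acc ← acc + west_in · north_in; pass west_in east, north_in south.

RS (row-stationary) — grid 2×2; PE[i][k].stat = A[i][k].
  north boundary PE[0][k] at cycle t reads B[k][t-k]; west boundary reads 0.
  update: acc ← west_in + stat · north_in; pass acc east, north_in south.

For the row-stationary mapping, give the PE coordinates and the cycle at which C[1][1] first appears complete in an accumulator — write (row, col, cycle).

(row, col, cycle) = (1, 1, 3)

RS — PE[1][1] is where C[1][1] collects:
  step 0 · PE1,1: acc=0; fwd→0 fwd↓0
  step 1 · PE1,1: acc=0; fwd→0 fwd↓0
  step 2 · PE1,1: acc=38; fwd→38 fwd↓3
  step 3 · PE1,1: acc=57; fwd→57 fwd↓1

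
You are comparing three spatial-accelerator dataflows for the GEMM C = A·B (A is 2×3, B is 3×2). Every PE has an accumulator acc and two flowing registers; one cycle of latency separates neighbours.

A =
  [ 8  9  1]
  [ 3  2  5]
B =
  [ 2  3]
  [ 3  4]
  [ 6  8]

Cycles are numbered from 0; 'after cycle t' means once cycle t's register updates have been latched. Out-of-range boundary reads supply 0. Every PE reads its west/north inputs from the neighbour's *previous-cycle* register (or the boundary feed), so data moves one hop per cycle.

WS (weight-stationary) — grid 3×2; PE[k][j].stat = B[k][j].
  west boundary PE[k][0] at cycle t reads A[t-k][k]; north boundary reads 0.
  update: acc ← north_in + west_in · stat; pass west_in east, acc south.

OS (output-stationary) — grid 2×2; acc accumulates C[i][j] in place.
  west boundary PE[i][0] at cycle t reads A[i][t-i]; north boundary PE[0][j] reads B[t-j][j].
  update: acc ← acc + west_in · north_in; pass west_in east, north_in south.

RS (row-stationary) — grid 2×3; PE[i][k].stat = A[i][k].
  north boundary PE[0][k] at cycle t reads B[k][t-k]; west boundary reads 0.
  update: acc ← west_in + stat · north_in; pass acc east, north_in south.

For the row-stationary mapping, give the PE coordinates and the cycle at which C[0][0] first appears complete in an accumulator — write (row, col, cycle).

Under RS, C[0][0] lands at PE[0][2]:
  0: (0,2).acc=0  regs=<0,0>
  1: (0,2).acc=0  regs=<0,0>
  2: (0,2).acc=49  regs=<49,6>

(row, col, cycle) = (0, 2, 2)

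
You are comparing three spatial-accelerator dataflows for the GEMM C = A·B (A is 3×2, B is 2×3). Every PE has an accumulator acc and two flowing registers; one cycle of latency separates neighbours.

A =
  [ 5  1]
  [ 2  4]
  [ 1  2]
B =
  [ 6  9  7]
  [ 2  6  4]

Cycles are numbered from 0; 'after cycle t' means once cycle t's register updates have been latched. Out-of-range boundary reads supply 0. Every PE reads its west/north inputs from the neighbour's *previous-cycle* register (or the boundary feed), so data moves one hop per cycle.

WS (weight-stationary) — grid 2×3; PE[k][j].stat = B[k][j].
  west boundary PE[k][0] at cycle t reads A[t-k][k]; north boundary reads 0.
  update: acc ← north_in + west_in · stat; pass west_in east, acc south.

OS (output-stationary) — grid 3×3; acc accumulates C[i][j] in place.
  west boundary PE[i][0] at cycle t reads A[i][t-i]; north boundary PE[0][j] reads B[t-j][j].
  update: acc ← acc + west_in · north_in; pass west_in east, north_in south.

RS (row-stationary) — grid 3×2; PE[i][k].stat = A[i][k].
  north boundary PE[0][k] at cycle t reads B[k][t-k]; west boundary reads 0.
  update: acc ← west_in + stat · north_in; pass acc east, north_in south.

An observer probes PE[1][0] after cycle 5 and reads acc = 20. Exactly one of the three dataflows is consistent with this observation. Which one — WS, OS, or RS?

dataflow = OS

WS (2×3 grid), PE[1][0]:
  step 0 · PE1,0: acc=0; fwd→0 fwd↓0
  step 1 · PE1,0: acc=32; fwd→1 fwd↓32
  step 2 · PE1,0: acc=20; fwd→4 fwd↓20
  step 3 · PE1,0: acc=10; fwd→2 fwd↓10
  step 4 · PE1,0: acc=0; fwd→0 fwd↓0
  step 5 · PE1,0: acc=0; fwd→0 fwd↓0
OS (3×3 grid), PE[1][0]:
  step 0 · PE1,0: acc=0; fwd→0 fwd↓0
  step 1 · PE1,0: acc=12; fwd→2 fwd↓6
  step 2 · PE1,0: acc=20; fwd→4 fwd↓2
  step 3 · PE1,0: acc=20; fwd→0 fwd↓0
  step 4 · PE1,0: acc=20; fwd→0 fwd↓0
  step 5 · PE1,0: acc=20; fwd→0 fwd↓0
RS (3×2 grid), PE[1][0]:
  step 0 · PE1,0: acc=0; fwd→0 fwd↓0
  step 1 · PE1,0: acc=12; fwd→12 fwd↓6
  step 2 · PE1,0: acc=18; fwd→18 fwd↓9
  step 3 · PE1,0: acc=14; fwd→14 fwd↓7
  step 4 · PE1,0: acc=0; fwd→0 fwd↓0
  step 5 · PE1,0: acc=0; fwd→0 fwd↓0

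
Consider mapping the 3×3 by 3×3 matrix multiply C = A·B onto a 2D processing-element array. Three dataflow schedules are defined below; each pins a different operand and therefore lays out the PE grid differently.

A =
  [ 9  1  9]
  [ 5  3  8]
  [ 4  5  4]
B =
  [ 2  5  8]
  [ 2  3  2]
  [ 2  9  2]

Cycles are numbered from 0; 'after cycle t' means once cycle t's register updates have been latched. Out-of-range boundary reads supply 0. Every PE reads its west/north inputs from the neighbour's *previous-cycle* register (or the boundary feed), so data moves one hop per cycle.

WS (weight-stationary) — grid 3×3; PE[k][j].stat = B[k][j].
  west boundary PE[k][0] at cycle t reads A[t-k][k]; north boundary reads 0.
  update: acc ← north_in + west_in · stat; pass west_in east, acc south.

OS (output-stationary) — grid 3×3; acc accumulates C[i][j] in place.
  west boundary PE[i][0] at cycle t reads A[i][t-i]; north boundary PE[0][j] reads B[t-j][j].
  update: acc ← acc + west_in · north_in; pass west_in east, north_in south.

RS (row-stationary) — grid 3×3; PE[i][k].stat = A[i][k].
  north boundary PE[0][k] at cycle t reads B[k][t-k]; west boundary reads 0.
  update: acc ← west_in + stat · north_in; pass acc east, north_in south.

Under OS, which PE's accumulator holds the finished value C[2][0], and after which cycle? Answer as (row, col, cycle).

Under OS, C[2][0] lands at PE[2][0]:
  step 0 · PE2,0: acc=0; fwd→0 fwd↓0
  step 1 · PE2,0: acc=0; fwd→0 fwd↓0
  step 2 · PE2,0: acc=8; fwd→4 fwd↓2
  step 3 · PE2,0: acc=18; fwd→5 fwd↓2
  step 4 · PE2,0: acc=26; fwd→4 fwd↓2

(row, col, cycle) = (2, 0, 4)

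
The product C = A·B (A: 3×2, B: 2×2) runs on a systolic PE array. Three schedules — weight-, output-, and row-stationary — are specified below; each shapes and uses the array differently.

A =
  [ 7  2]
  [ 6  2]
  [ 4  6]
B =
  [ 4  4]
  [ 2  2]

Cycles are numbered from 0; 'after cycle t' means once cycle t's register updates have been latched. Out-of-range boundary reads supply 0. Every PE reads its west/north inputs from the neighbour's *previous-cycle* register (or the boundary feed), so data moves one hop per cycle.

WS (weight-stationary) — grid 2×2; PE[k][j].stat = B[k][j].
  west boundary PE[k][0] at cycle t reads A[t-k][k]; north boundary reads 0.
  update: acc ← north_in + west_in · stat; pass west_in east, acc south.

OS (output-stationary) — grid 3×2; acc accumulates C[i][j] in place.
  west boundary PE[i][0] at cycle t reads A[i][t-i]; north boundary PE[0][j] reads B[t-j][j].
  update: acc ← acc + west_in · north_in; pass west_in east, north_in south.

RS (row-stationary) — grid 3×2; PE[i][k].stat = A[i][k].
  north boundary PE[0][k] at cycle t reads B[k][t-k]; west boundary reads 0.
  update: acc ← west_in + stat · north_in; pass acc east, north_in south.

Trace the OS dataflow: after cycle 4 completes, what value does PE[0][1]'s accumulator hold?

PE[0][1].acc = 32

OS on a 3×2 grid — tracing PE[0][1] and its feeders:
  t=0 PE[0][0]: acc=28 h=7 v=4
  t=0 PE[0][1]: acc=0 h=0 v=0
  t=1 PE[0][0]: acc=32 h=2 v=2
  t=1 PE[0][1]: acc=28 h=7 v=4
  t=2 PE[0][0]: acc=32 h=0 v=0
  t=2 PE[0][1]: acc=32 h=2 v=2
  t=3 PE[0][0]: acc=32 h=0 v=0
  t=3 PE[0][1]: acc=32 h=0 v=0
  t=4 PE[0][0]: acc=32 h=0 v=0
  t=4 PE[0][1]: acc=32 h=0 v=0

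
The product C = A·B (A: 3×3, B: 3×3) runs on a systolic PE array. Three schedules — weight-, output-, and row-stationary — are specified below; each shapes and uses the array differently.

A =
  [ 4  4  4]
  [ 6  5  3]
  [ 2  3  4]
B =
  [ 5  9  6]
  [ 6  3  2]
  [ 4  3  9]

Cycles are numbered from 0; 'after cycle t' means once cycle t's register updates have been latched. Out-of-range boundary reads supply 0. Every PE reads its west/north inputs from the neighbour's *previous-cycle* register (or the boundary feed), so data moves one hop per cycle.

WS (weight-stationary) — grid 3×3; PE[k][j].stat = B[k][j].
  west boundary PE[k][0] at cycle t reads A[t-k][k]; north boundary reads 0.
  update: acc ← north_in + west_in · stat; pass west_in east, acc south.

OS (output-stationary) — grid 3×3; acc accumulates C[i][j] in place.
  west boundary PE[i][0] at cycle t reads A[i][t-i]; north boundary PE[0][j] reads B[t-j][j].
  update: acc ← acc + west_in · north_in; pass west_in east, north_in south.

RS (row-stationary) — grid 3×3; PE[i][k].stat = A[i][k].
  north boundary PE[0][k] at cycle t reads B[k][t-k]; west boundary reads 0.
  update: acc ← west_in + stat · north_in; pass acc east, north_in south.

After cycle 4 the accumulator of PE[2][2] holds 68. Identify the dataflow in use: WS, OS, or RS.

dataflow = WS

WS (3×3 grid), PE[2][2]:
  0: (2,2).acc=0  regs=<0,0>
  1: (2,2).acc=0  regs=<0,0>
  2: (2,2).acc=0  regs=<0,0>
  3: (2,2).acc=0  regs=<0,0>
  4: (2,2).acc=68  regs=<4,68>
OS (3×3 grid), PE[2][2]:
  0: (2,2).acc=0  regs=<0,0>
  1: (2,2).acc=0  regs=<0,0>
  2: (2,2).acc=0  regs=<0,0>
  3: (2,2).acc=0  regs=<0,0>
  4: (2,2).acc=12  regs=<2,6>
RS (3×3 grid), PE[2][2]:
  0: (2,2).acc=0  regs=<0,0>
  1: (2,2).acc=0  regs=<0,0>
  2: (2,2).acc=0  regs=<0,0>
  3: (2,2).acc=0  regs=<0,0>
  4: (2,2).acc=44  regs=<44,4>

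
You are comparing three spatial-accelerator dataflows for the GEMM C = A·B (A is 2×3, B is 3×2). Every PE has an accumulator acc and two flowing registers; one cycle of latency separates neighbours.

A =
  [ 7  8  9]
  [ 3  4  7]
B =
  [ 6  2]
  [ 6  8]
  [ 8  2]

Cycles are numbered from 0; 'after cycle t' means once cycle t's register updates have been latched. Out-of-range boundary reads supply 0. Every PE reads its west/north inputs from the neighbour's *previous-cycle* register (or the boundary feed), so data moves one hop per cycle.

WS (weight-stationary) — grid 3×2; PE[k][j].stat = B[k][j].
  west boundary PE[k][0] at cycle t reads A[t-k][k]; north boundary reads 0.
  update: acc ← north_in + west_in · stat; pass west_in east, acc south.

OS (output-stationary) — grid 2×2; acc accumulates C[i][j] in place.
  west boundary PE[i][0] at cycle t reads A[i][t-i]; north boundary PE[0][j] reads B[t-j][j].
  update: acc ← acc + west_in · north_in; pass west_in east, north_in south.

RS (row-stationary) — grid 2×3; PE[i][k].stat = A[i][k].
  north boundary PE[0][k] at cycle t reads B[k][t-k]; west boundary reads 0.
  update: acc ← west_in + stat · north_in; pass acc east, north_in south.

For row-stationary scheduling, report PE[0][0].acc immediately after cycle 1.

PE[0][0].acc = 14

RS 2×3: PE[0][0] cycle-by-cycle (with neighbour feeds):
  step 0 · PE0,0: acc=42; fwd→42 fwd↓6
  step 1 · PE0,0: acc=14; fwd→14 fwd↓2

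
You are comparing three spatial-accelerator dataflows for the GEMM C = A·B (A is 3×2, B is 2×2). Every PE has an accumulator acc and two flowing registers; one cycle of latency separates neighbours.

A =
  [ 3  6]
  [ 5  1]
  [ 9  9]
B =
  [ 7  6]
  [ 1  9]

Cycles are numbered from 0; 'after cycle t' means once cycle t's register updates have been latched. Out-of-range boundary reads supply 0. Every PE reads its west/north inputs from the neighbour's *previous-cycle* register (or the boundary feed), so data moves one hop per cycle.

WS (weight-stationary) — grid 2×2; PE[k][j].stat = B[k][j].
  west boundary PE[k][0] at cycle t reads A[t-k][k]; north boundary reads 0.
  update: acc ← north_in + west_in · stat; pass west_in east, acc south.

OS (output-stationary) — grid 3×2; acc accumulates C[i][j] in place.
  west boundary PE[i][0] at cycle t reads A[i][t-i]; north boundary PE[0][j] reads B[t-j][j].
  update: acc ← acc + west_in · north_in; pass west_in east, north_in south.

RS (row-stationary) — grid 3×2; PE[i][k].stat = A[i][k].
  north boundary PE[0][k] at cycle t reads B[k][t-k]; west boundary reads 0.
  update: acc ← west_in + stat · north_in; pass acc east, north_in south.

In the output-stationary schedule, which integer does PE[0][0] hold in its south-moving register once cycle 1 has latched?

register = 1

Tracing OS — 3×2 array, target PE[0][0]:
  step 0 · PE0,0: acc=21; fwd→3 fwd↓7
  step 1 · PE0,0: acc=27; fwd→6 fwd↓1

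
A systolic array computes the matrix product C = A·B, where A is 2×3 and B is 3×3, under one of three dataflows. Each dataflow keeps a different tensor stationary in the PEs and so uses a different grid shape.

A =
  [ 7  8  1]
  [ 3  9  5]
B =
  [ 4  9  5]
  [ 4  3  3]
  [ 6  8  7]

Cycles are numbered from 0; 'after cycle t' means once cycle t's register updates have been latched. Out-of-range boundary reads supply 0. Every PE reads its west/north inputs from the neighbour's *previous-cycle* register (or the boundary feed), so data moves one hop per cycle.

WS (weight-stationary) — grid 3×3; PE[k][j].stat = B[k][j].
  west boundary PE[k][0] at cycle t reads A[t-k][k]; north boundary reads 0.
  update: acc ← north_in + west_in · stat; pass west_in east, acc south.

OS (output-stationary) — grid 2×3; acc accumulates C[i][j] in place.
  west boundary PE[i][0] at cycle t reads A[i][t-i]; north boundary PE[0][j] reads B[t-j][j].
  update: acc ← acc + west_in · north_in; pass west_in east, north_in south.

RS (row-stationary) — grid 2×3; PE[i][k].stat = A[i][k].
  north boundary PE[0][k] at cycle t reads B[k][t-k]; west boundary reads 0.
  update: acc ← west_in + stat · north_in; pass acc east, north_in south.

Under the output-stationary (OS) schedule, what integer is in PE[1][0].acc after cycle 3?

OS 2×3: PE[1][0] cycle-by-cycle (with neighbour feeds):
  c0 r0c0: 28 / 7 / 4
  c0 r1c0: 0 / 0 / 0
  c1 r0c0: 60 / 8 / 4
  c1 r1c0: 12 / 3 / 4
  c2 r0c0: 66 / 1 / 6
  c2 r1c0: 48 / 9 / 4
  c3 r0c0: 66 / 0 / 0
  c3 r1c0: 78 / 5 / 6

PE[1][0].acc = 78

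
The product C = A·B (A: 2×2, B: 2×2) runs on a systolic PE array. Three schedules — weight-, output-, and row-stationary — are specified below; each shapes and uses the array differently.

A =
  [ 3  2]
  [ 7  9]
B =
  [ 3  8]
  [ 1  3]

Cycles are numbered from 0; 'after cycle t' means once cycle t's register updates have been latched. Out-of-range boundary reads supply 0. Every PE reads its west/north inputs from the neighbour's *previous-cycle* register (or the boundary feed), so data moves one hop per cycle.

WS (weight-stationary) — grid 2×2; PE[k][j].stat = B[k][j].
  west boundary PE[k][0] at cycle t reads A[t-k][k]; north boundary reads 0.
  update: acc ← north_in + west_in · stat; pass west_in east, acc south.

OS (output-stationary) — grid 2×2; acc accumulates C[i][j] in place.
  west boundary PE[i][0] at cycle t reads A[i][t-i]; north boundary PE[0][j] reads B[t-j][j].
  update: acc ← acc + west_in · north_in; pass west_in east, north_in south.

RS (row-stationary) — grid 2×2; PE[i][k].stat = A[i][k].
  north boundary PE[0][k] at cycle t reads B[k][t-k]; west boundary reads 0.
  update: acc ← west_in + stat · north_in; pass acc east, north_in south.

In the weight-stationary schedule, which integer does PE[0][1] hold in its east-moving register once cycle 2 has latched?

register = 7

WS 2×2: PE[0][1] cycle-by-cycle (with neighbour feeds):
  t=0 PE[0][0]: acc=9 h=3 v=9
  t=0 PE[0][1]: acc=0 h=0 v=0
  t=1 PE[0][0]: acc=21 h=7 v=21
  t=1 PE[0][1]: acc=24 h=3 v=24
  t=2 PE[0][0]: acc=0 h=0 v=0
  t=2 PE[0][1]: acc=56 h=7 v=56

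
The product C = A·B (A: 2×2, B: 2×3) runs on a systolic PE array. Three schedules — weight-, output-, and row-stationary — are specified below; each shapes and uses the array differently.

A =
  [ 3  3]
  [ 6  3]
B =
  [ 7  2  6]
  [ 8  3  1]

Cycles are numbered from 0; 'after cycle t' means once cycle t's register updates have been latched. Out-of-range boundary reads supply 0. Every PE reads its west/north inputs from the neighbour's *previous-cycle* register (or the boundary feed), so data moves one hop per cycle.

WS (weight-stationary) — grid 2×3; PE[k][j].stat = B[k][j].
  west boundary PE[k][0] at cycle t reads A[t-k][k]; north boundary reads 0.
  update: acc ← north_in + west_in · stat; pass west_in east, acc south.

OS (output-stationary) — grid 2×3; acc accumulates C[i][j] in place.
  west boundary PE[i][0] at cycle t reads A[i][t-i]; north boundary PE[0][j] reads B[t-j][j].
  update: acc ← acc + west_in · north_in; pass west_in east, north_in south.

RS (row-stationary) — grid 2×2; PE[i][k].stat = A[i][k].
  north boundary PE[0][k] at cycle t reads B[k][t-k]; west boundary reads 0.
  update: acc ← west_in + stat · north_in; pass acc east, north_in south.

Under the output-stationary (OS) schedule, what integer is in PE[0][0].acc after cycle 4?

PE[0][0].acc = 45

OS 2×3: PE[0][0] cycle-by-cycle (with neighbour feeds):
  step 0 · PE0,0: acc=21; fwd→3 fwd↓7
  step 1 · PE0,0: acc=45; fwd→3 fwd↓8
  step 2 · PE0,0: acc=45; fwd→0 fwd↓0
  step 3 · PE0,0: acc=45; fwd→0 fwd↓0
  step 4 · PE0,0: acc=45; fwd→0 fwd↓0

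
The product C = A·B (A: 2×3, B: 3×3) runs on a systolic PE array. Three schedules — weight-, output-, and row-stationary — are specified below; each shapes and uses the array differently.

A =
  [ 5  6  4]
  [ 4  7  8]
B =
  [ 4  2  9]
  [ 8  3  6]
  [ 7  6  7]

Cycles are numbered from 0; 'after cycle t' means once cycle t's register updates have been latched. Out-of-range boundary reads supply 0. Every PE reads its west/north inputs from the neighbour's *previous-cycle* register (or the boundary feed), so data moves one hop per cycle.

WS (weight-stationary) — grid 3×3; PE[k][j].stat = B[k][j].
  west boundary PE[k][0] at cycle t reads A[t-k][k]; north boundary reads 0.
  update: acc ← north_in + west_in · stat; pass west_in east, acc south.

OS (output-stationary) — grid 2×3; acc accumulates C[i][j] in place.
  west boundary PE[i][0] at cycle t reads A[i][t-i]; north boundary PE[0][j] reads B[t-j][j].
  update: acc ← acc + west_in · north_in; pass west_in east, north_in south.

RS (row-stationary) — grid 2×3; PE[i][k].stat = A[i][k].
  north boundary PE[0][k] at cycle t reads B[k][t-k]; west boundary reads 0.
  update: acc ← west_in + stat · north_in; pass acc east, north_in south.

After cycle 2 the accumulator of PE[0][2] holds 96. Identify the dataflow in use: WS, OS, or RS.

— WS: 3×3; PE[0][2] trace:
  c0 r0c2: 0 / 0 / 0
  c1 r0c2: 0 / 0 / 0
  c2 r0c2: 45 / 5 / 45
— OS: 2×3; PE[0][2] trace:
  c0 r0c2: 0 / 0 / 0
  c1 r0c2: 0 / 0 / 0
  c2 r0c2: 45 / 5 / 9
— RS: 2×3; PE[0][2] trace:
  c0 r0c2: 0 / 0 / 0
  c1 r0c2: 0 / 0 / 0
  c2 r0c2: 96 / 96 / 7

dataflow = RS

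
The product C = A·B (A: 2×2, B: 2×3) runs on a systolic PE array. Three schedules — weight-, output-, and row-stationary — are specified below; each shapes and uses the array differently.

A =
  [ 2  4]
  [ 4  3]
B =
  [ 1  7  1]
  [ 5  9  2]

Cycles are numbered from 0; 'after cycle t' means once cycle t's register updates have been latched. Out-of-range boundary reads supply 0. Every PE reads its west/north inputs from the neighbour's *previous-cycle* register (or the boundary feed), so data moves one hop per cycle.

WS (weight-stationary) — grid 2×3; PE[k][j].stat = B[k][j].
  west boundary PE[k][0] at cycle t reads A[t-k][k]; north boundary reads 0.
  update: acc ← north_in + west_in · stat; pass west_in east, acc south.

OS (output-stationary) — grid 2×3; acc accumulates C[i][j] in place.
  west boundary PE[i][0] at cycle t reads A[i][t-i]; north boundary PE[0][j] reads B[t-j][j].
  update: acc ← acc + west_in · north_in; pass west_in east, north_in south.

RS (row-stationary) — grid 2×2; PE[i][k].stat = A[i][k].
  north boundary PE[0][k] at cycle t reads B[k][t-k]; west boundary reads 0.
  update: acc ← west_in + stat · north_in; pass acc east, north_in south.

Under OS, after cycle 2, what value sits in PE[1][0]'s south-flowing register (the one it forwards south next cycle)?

register = 5

OS (2×3). Following PE[1][0] plus its west/north inputs:
  cycle 0: PE[0][0] → acc 2, east 2, south 1
  cycle 0: PE[1][0] → acc 0, east 0, south 0
  cycle 1: PE[0][0] → acc 22, east 4, south 5
  cycle 1: PE[1][0] → acc 4, east 4, south 1
  cycle 2: PE[0][0] → acc 22, east 0, south 0
  cycle 2: PE[1][0] → acc 19, east 3, south 5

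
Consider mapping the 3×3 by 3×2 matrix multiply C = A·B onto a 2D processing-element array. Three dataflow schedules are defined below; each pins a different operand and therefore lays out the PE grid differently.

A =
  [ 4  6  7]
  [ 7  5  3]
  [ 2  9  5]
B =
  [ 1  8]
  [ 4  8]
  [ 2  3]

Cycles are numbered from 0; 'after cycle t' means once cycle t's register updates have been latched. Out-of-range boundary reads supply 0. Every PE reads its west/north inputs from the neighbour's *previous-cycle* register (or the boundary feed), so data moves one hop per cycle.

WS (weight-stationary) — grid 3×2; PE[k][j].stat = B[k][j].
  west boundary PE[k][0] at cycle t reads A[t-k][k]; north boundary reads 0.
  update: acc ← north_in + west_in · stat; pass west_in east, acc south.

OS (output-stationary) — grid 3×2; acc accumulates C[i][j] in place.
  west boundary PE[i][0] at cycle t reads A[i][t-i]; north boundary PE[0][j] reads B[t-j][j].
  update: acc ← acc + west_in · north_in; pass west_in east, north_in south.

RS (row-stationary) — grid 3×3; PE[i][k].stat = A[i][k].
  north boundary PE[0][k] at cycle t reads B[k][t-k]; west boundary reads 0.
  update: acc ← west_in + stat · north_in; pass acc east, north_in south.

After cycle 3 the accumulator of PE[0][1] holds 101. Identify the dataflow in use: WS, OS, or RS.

WS [3×2] PE[0][1] across cycles:
  @0  [0,1]  acc 0  |  →0  ↓0
  @1  [0,1]  acc 32  |  →4  ↓32
  @2  [0,1]  acc 56  |  →7  ↓56
  @3  [0,1]  acc 16  |  →2  ↓16
OS [3×2] PE[0][1] across cycles:
  @0  [0,1]  acc 0  |  →0  ↓0
  @1  [0,1]  acc 32  |  →4  ↓8
  @2  [0,1]  acc 80  |  →6  ↓8
  @3  [0,1]  acc 101  |  →7  ↓3
RS [3×3] PE[0][1] across cycles:
  @0  [0,1]  acc 0  |  →0  ↓0
  @1  [0,1]  acc 28  |  →28  ↓4
  @2  [0,1]  acc 80  |  →80  ↓8
  @3  [0,1]  acc 0  |  →0  ↓0

dataflow = OS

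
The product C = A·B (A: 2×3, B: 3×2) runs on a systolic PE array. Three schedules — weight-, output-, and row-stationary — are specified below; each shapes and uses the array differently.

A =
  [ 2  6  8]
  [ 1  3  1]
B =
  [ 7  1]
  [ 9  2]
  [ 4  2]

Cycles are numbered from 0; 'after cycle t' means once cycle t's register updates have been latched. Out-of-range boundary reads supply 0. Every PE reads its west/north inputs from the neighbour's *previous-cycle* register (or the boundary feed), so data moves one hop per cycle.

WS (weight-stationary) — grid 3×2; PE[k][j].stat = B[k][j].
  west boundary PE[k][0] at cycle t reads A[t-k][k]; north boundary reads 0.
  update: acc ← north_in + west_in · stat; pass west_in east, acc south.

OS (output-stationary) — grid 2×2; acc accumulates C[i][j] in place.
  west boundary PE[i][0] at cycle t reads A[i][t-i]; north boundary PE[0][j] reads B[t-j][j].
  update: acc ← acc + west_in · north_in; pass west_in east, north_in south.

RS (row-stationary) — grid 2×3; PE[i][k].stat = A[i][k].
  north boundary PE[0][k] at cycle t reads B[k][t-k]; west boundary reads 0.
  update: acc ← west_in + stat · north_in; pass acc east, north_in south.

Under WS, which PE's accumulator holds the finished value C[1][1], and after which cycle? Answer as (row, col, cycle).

(row, col, cycle) = (2, 1, 4)

WS: C[1][1] accumulates in PE[2][1]:
  cycle 0: PE[2][1] → acc 0, east 0, south 0
  cycle 1: PE[2][1] → acc 0, east 0, south 0
  cycle 2: PE[2][1] → acc 0, east 0, south 0
  cycle 3: PE[2][1] → acc 30, east 8, south 30
  cycle 4: PE[2][1] → acc 9, east 1, south 9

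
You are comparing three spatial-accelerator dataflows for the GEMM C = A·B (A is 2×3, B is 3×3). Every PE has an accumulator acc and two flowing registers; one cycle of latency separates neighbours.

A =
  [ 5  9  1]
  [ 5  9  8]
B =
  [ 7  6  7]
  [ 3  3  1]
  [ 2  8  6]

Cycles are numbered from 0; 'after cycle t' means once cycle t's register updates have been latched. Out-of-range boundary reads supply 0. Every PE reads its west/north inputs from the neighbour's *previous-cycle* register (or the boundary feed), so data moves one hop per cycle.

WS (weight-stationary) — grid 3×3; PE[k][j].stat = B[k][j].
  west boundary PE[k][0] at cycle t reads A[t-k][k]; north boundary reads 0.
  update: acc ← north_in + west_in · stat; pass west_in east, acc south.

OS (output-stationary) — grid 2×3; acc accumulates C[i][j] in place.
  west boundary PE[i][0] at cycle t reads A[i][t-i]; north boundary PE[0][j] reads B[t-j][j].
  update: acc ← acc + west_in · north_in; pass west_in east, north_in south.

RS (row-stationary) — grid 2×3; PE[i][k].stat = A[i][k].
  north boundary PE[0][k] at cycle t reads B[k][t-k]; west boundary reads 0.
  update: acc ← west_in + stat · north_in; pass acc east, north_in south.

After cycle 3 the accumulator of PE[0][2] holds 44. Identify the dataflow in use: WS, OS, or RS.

WS [3×3] PE[0][2] across cycles:
  0: (0,2).acc=0  regs=<0,0>
  1: (0,2).acc=0  regs=<0,0>
  2: (0,2).acc=35  regs=<5,35>
  3: (0,2).acc=35  regs=<5,35>
OS [2×3] PE[0][2] across cycles:
  0: (0,2).acc=0  regs=<0,0>
  1: (0,2).acc=0  regs=<0,0>
  2: (0,2).acc=35  regs=<5,7>
  3: (0,2).acc=44  regs=<9,1>
RS [2×3] PE[0][2] across cycles:
  0: (0,2).acc=0  regs=<0,0>
  1: (0,2).acc=0  regs=<0,0>
  2: (0,2).acc=64  regs=<64,2>
  3: (0,2).acc=65  regs=<65,8>

dataflow = OS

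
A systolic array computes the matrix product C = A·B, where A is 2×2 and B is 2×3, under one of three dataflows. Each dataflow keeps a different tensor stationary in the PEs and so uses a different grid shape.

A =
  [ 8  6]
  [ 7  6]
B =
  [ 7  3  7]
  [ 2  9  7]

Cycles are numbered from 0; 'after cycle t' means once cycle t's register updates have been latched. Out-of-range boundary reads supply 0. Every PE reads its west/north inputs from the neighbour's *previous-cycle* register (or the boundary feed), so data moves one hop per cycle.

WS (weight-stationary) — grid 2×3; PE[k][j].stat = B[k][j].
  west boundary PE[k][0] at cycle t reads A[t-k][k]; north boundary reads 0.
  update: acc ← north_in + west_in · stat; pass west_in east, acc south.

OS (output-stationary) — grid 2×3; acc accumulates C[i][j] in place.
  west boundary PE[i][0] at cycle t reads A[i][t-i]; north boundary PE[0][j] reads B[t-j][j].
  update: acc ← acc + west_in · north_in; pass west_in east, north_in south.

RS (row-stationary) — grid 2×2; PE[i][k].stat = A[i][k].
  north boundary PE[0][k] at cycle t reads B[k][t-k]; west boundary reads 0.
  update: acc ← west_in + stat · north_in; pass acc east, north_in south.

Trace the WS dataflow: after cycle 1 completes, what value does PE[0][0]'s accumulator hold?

WS 2×3: PE[0][0] cycle-by-cycle (with neighbour feeds):
  @0  [0,0]  acc 56  |  →8  ↓56
  @1  [0,0]  acc 49  |  →7  ↓49

PE[0][0].acc = 49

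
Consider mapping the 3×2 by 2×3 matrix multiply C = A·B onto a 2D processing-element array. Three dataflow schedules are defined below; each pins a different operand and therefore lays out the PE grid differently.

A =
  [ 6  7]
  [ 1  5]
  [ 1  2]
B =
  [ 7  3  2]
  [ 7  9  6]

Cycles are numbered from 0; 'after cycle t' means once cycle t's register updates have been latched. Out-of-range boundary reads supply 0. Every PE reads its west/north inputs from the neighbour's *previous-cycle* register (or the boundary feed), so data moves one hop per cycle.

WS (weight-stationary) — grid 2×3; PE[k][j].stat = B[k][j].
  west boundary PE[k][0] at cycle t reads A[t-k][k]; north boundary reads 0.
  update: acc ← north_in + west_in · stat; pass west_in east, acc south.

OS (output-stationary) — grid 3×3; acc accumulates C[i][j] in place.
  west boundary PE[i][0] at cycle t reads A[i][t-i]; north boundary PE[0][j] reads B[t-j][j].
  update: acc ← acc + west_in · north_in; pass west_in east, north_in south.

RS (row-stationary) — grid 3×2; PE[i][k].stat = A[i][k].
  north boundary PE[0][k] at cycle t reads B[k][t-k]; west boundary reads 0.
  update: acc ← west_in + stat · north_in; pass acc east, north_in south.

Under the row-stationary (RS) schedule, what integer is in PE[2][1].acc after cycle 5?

PE[2][1].acc = 14

Tracing RS — 3×2 array, target PE[2][1]:
  [0] (1,1) acc=0 (h:0 v:0)
  [0] (2,0) acc=0 (h:0 v:0)
  [0] (2,1) acc=0 (h:0 v:0)
  [1] (1,1) acc=0 (h:0 v:0)
  [1] (2,0) acc=0 (h:0 v:0)
  [1] (2,1) acc=0 (h:0 v:0)
  [2] (1,1) acc=42 (h:42 v:7)
  [2] (2,0) acc=7 (h:7 v:7)
  [2] (2,1) acc=0 (h:0 v:0)
  [3] (1,1) acc=48 (h:48 v:9)
  [3] (2,0) acc=3 (h:3 v:3)
  [3] (2,1) acc=21 (h:21 v:7)
  [4] (1,1) acc=32 (h:32 v:6)
  [4] (2,0) acc=2 (h:2 v:2)
  [4] (2,1) acc=21 (h:21 v:9)
  [5] (1,1) acc=0 (h:0 v:0)
  [5] (2,0) acc=0 (h:0 v:0)
  [5] (2,1) acc=14 (h:14 v:6)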